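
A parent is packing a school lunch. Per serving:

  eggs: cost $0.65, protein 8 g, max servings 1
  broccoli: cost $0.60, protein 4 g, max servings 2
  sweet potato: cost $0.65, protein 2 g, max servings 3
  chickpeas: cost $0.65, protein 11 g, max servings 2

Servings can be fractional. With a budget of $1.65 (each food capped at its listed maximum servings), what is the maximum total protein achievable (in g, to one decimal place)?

26.3 g

Protein per dollar: chickpeas 16.92, eggs 12.31, broccoli 6.667, sweet potato 3.077.
Take 2 servings of chickpeas: spends $1.30, +22.0 g protein (running total 22.0 g).
Take 0.5385 servings of eggs: spends $0.35, +4.3 g protein (running total 26.3 g).
Filling greedily by protein-per-dollar is optimal for one linear limit, giving 26.3 g.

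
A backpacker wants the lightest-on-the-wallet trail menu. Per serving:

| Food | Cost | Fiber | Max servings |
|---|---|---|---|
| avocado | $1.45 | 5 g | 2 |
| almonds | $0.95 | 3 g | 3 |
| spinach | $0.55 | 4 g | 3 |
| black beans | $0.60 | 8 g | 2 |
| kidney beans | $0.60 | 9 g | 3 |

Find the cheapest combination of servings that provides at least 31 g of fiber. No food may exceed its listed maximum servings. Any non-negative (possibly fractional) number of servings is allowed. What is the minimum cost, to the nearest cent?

$2.10

Cost per g of fiber: kidney beans $0.0667, black beans $0.0750, spinach $0.1375, avocado $0.2900, almonds $0.3167.
Take 3 servings of kidney beans: +27.0 g fiber for $1.80 (total $1.80, still need 4.0 g).
Take 0.5 servings of black beans: +4.0 g fiber for $0.30 (total $2.10, still need 0.0 g).
Filling from the cheapest source first is optimal under one linear minimum: $2.10.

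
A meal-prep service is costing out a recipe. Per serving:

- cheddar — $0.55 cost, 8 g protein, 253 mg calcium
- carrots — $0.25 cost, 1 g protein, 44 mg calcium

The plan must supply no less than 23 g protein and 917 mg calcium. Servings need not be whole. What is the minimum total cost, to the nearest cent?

$1.99

Compare the cost at each extreme point of the feasible region.
cheddar only: max(23/8, 917/253) = 3.625 servings → $1.99.
carrots only: max(23/1, 917/44) = 23 servings → $5.75.
cheddar + carrots with both tight: 0.9596 servings and 15.32 servings → $4.36.
Cheapest feasible corner: $1.99.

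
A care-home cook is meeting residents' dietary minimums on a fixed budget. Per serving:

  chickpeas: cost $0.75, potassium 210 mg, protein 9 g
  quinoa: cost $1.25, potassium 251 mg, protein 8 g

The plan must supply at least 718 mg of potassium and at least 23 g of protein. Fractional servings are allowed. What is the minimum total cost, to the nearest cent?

$2.56

An LP optimum is at a vertex; with two nutrient constraints at most two foods are used. Check each candidate.
chickpeas only: max(718/210, 23/9) = 3.419 servings → $2.56.
quinoa only: max(718/251, 23/8) = 2.875 servings → $3.59.
chickpeas + quinoa with both tight: 0.05009 servings and 2.819 servings → $3.56.
Cheapest feasible corner: $2.56.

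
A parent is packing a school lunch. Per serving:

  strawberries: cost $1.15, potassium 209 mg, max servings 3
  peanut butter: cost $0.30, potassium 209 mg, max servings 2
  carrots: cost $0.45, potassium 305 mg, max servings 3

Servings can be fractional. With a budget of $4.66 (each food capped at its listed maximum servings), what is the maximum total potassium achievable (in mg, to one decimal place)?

Potassium per dollar: peanut butter 696.7, carrots 677.8, strawberries 181.7.
Take 2 servings of peanut butter: spends $0.60, +418.0 mg potassium (running total 418.0 mg).
Take 3 servings of carrots: spends $1.35, +915.0 mg potassium (running total 1333.0 mg).
Take 2.357 servings of strawberries: spends $2.71, +492.5 mg potassium (running total 1825.5 mg).
Filling greedily by potassium-per-dollar is optimal for one linear limit, giving 1825.5 mg.

1825.5 mg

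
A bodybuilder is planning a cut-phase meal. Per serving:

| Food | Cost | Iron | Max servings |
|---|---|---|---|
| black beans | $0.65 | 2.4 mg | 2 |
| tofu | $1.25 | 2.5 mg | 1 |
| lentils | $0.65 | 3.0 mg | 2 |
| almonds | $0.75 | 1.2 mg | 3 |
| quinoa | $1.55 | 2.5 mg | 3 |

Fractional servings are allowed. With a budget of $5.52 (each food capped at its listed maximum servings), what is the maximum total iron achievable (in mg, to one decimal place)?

16.0 mg

Iron per dollar: lentils 4.615, black beans 3.692, tofu 2, quinoa 1.613, almonds 1.6.
Take 2 servings of lentils: spends $1.30, +6.0 mg iron (running total 6.0 mg).
Take 2 servings of black beans: spends $1.30, +4.8 mg iron (running total 10.8 mg).
Take 1 serving of tofu: spends $1.25, +2.5 mg iron (running total 13.3 mg).
Take 1.077 servings of quinoa: spends $1.67, +2.7 mg iron (running total 16.0 mg).
Greedy by best ratio exhausts the cost allowance optimally: 16.0 mg.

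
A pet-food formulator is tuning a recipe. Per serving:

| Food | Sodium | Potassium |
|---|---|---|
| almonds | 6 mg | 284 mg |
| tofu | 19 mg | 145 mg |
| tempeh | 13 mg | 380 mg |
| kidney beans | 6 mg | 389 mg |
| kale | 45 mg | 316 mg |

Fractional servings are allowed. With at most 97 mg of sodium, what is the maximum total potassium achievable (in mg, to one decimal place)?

6288.8 mg

Potassium per mg sodium: kidney beans 64.83, almonds 47.33, tempeh 29.23, tofu 7.632, kale 7.022.
With no serving limits, spend the whole sodium allowance on kidney beans: 97 mg / 6 mg × 389 mg = 6288.8 mg.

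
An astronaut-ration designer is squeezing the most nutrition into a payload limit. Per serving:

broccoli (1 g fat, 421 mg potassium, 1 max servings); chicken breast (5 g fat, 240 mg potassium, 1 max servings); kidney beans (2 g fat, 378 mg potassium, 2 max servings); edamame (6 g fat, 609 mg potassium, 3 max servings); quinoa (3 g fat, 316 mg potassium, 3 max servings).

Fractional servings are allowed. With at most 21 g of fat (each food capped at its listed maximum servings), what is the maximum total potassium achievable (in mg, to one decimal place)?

2835.5 mg

Potassium per g fat: broccoli 421, kidney beans 189, quinoa 105.3, edamame 101.5, chicken breast 48.
Take 1 serving of broccoli: uses 1 g fat, +421.0 mg potassium (running total 421.0 mg).
Take 2 servings of kidney beans: uses 4 g fat, +756.0 mg potassium (running total 1177.0 mg).
Take 3 servings of quinoa: uses 9 g fat, +948.0 mg potassium (running total 2125.0 mg).
Take 1.167 servings of edamame: uses 7 g fat, +710.5 mg potassium (running total 2835.5 mg).
Filling greedily by potassium-per-g fat is optimal for one linear limit, giving 2835.5 mg.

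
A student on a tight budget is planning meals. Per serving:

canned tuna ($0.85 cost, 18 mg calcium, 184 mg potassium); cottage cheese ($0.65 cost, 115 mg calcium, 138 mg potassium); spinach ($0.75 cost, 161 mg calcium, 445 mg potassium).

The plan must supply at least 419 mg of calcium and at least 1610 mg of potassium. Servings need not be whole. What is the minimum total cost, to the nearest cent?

$2.71

With two linear requirements the optimum uses one or two foods; enumerate the corners.
canned tuna only: max(419/18, 1610/184) = 23.28 servings → $19.79.
cottage cheese only: max(419/115, 1610/138) = 11.67 servings → $7.58.
spinach only: max(419/161, 1610/445) = 3.618 servings → $2.71.
canned tuna + cottage cheese with both tight: 6.818 servings and 2.576 servings → $7.47.
canned tuna + spinach with both tight: 3.366 servings and 2.226 servings → $4.53.
cottage cheese + spinach with both targets exact would need a negative amount; discard.
So the least-cost plan costs $2.71.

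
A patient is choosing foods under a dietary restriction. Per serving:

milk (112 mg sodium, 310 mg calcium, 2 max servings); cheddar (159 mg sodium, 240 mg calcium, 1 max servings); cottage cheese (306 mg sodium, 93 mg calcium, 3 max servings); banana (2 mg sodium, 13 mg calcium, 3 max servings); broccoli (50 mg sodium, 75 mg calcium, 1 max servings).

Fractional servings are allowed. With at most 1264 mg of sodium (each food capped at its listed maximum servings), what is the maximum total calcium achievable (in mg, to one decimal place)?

Calcium per mg sodium: banana 6.5, milk 2.768, cheddar 1.509, broccoli 1.5, cottage cheese 0.3039.
Take 3 servings of banana: uses 6 mg sodium, +39.0 mg calcium (running total 39.0 mg).
Take 2 servings of milk: uses 224 mg sodium, +620.0 mg calcium (running total 659.0 mg).
Take 1 serving of cheddar: uses 159 mg sodium, +240.0 mg calcium (running total 899.0 mg).
Take 1 serving of broccoli: uses 50 mg sodium, +75.0 mg calcium (running total 974.0 mg).
Take 2.696 servings of cottage cheese: uses 825 mg sodium, +250.7 mg calcium (running total 1224.7 mg).
Greedy by best ratio exhausts the sodium allowance optimally: 1224.7 mg.

1224.7 mg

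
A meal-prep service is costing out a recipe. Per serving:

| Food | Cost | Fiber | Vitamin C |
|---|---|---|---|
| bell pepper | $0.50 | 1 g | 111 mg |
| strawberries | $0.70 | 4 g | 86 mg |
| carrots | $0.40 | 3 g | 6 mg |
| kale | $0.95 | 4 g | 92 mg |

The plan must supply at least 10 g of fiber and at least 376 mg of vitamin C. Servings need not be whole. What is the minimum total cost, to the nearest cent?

bell pepper only: max(10/1, 376/111) = 10 servings → $5.00.
strawberries only: max(10/4, 376/86) = 4.372 servings → $3.06.
carrots only: max(10/3, 376/6) = 62.67 servings → $25.07.
kale only: max(10/4, 376/92) = 4.087 servings → $3.88.
bell pepper + strawberries with both tight: 1.799 servings and 2.05 servings → $2.33.
bell pepper + carrots with both tight: 3.266 servings and 2.245 servings → $2.53.
bell pepper + kale with both tight: 1.659 servings and 2.085 servings → $2.81.
strawberries + carrots: intersection lies outside the first quadrant.
strawberries + kale: the both-tight solution has a negative serving — not a feasible corner.
carrots + kale with both targets exact would need a negative amount; discard.
So the least-cost plan costs $2.33.

$2.33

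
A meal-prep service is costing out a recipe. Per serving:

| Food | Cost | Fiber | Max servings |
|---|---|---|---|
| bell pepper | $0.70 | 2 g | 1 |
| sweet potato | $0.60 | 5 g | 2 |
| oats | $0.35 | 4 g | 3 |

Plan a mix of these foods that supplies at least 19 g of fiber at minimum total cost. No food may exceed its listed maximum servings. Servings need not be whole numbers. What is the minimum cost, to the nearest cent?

$1.89

Cost per g of fiber: oats $0.0875, sweet potato $0.1200, bell pepper $0.3500.
Take 3 servings of oats: +12.0 g fiber for $1.05 (total $1.05, still need 7.0 g).
Take 1.4 servings of sweet potato: +7.0 g fiber for $0.84 (total $1.89, still need 0.0 g).
Greedy by cheapest-per-g is optimal for a single linear constraint, so the minimum cost is $1.89.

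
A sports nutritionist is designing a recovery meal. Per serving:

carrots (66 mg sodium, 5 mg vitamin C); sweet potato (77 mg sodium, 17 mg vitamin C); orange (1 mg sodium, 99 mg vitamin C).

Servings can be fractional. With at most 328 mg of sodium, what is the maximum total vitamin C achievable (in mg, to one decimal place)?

Vitamin C per mg sodium: orange 99, sweet potato 0.2208, carrots 0.07576.
With no serving limits, spend the whole sodium allowance on orange: 328 mg / 1 mg × 99 mg = 32472.0 mg.

32472.0 mg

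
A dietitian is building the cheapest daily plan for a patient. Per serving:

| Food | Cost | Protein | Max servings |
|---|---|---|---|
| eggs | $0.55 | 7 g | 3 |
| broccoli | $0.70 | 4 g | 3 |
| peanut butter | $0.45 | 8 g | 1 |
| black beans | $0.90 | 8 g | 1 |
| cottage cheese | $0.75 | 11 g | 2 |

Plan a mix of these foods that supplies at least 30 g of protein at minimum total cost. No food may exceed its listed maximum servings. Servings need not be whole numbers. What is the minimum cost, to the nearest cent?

$1.95

Cost per g of protein: peanut butter $0.0563, cottage cheese $0.0682, eggs $0.0786, black beans $0.1125, broccoli $0.1750.
Take 1 serving of peanut butter: +8.0 g protein for $0.45 (total $0.45, still need 22.0 g).
Take 2 servings of cottage cheese: +22.0 g protein for $1.50 (total $1.95, still need 0.0 g).
Filling from the cheapest source first is optimal under one linear minimum: $1.95.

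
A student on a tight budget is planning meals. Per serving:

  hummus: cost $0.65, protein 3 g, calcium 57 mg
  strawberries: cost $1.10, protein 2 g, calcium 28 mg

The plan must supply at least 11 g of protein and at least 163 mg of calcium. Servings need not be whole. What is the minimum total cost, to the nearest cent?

At the optimum either one food covers both requirements or two foods hit both targets exactly; no other combination can be cheaper.
hummus only: max(11/3, 163/57) = 3.667 servings → $2.38.
strawberries only: max(11/2, 163/28) = 5.821 servings → $6.40.
hummus + strawberries with both tight: 0.6 servings and 4.6 servings → $5.45.
So the least-cost plan costs $2.38.

$2.38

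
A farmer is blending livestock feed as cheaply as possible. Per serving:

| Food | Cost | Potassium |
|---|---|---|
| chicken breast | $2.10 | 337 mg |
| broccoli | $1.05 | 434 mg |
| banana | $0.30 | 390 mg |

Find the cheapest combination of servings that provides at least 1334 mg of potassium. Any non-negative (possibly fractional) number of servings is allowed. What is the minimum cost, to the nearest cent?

Cost per mg of potassium: banana $0.0008, broccoli $0.0024, chicken breast $0.0062.
With no serving limits, use only banana: 1334 mg / 390 mg = 3.421 servings × $0.30 = $1.03.

$1.03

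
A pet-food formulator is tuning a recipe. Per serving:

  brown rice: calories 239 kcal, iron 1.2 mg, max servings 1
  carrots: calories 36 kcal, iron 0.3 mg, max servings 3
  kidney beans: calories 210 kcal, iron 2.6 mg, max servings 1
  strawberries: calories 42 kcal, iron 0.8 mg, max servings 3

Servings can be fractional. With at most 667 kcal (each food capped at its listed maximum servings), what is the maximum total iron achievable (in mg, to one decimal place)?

7.0 mg

Iron per kcal: strawberries 0.01905, kidney beans 0.01238, carrots 0.008333, brown rice 0.005021.
Take 3 servings of strawberries: uses 126 kcal, +2.4 mg iron (running total 2.4 mg).
Take 1 serving of kidney beans: uses 210 kcal, +2.6 mg iron (running total 5.0 mg).
Take 3 servings of carrots: uses 108 kcal, +0.9 mg iron (running total 5.9 mg).
Take 0.9331 servings of brown rice: uses 223 kcal, +1.1 mg iron (running total 7.0 mg).
Filling greedily by iron-per-kcal is optimal for one linear limit, giving 7.0 mg.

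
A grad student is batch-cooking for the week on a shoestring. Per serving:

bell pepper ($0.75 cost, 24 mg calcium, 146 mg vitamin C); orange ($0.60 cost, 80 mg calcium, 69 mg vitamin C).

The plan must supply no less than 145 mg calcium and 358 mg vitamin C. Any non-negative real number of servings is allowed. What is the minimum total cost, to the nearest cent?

$2.15

At the optimum either one food covers both requirements or two foods hit both targets exactly; no other combination can be cheaper.
bell pepper only: max(145/24, 358/146) = 6.042 servings → $4.53.
orange only: max(145/80, 358/69) = 5.188 servings → $3.11.
bell pepper + orange with both tight: 1.859 servings and 1.255 servings → $2.15.
Cheapest feasible corner: $2.15.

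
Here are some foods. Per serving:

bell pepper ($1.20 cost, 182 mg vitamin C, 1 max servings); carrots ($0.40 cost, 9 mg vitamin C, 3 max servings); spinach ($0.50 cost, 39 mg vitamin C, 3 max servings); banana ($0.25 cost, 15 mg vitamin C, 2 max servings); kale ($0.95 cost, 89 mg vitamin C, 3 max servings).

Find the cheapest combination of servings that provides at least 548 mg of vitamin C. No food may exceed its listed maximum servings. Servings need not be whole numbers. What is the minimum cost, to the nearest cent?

$5.32

Cost per mg of vitamin C: bell pepper $0.0066, kale $0.0107, spinach $0.0128, banana $0.0167, carrots $0.0444.
Take 1 serving of bell pepper: +182.0 mg vitamin C for $1.20 (total $1.20, still need 366.0 mg).
Take 3 servings of kale: +267.0 mg vitamin C for $2.85 (total $4.05, still need 99.0 mg).
Take 2.538 servings of spinach: +99.0 mg vitamin C for $1.27 (total $5.32, still need 0.0 mg).
Filling from the cheapest source first is optimal under one linear minimum: $5.32.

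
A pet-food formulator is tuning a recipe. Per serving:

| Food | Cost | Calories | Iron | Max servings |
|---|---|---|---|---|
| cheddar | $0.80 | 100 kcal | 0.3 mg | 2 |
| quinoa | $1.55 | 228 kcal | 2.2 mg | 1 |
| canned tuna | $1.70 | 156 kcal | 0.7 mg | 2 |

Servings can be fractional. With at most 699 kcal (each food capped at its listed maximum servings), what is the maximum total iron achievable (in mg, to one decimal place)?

4.1 mg

Iron per kcal: quinoa 0.009649, canned tuna 0.004487, cheddar 0.003.
Take 1 serving of quinoa: uses 228 kcal, +2.2 mg iron (running total 2.2 mg).
Take 2 servings of canned tuna: uses 312 kcal, +1.4 mg iron (running total 3.6 mg).
Take 1.59 servings of cheddar: uses 159 kcal, +0.5 mg iron (running total 4.1 mg).
Greedy by best ratio exhausts the calories allowance optimally: 4.1 mg.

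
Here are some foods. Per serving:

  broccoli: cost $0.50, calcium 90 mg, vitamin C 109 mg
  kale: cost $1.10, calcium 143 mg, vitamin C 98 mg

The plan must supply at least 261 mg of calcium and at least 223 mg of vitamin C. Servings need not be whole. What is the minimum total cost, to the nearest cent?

$1.45

Check every corner: each single food scaled to meet both minima, and each pair solved so both constraints bind.
broccoli only: max(261/90, 223/109) = 2.9 servings → $1.45.
kale only: max(261/143, 223/98) = 2.276 servings → $2.50.
broccoli + kale with both tight: 0.9326 servings and 1.238 servings → $1.83.
The minimum over all feasible corners is $1.45.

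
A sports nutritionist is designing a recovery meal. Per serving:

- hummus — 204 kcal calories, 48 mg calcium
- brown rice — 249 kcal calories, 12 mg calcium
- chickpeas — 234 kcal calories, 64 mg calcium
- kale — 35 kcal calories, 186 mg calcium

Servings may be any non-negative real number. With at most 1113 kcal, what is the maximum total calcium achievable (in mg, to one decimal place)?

5914.8 mg

Calcium per kcal: kale 5.314, chickpeas 0.2735, hummus 0.2353, brown rice 0.04819.
With no serving limits, spend the whole calories allowance on kale: 1113 kcal / 35 kcal × 186 mg = 5914.8 mg.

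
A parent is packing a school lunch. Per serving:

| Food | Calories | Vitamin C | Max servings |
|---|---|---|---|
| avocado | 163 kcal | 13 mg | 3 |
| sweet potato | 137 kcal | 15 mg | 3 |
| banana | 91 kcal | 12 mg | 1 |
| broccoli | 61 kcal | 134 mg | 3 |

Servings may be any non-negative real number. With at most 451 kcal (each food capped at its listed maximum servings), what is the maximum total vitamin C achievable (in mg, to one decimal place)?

Vitamin C per kcal: broccoli 2.197, banana 0.1319, sweet potato 0.1095, avocado 0.07975.
Take 3 servings of broccoli: uses 183 kcal, +402.0 mg vitamin C (running total 402.0 mg).
Take 1 serving of banana: uses 91 kcal, +12.0 mg vitamin C (running total 414.0 mg).
Take 1.292 servings of sweet potato: uses 177 kcal, +19.4 mg vitamin C (running total 433.4 mg).
Filling greedily by vitamin C-per-kcal is optimal for one linear limit, giving 433.4 mg.

433.4 mg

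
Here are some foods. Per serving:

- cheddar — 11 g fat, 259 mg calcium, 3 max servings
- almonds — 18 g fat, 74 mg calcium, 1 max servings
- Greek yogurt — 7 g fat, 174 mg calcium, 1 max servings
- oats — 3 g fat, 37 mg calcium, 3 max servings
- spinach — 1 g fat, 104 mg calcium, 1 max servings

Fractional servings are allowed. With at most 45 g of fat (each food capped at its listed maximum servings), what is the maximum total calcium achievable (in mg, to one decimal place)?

Calcium per g fat: spinach 104, Greek yogurt 24.86, cheddar 23.55, oats 12.33, almonds 4.111.
Take 1 serving of spinach: uses 1 g fat, +104.0 mg calcium (running total 104.0 mg).
Take 1 serving of Greek yogurt: uses 7 g fat, +174.0 mg calcium (running total 278.0 mg).
Take 3 servings of cheddar: uses 33 g fat, +777.0 mg calcium (running total 1055.0 mg).
Take 1.333 servings of oats: uses 4 g fat, +49.3 mg calcium (running total 1104.3 mg).
Filling greedily by calcium-per-g fat is optimal for one linear limit, giving 1104.3 mg.

1104.3 mg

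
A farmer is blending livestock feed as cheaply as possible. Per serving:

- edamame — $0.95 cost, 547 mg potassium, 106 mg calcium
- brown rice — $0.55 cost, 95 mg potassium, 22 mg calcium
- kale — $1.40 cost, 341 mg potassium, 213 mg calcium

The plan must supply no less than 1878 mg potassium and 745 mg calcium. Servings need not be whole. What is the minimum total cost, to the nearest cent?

A basic optimal solution has at most two foods positive. Try each food alone and each pair with both targets met exactly.
edamame only: max(1878/547, 745/106) = 7.028 servings → $6.68.
brown rice only: max(1878/95, 745/22) = 33.86 servings → $18.62.
kale only: max(1878/341, 745/213) = 5.507 servings → $7.71.
edamame + brown rice: the both-tight solution has a negative serving — not a feasible corner.
edamame + kale with both tight: 1.816 servings and 2.594 servings → $5.36.
brown rice + kale with both tight: 11.46 servings and 2.314 servings → $9.54.
Cheapest feasible corner: $5.36.

$5.36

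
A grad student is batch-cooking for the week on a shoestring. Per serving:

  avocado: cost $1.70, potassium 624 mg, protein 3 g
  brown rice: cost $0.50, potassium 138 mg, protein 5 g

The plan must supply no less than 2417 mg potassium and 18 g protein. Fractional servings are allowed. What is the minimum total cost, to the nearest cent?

Two binding constraints pin down two serving amounts, so the optimal mix uses at most two foods. The candidates are each food alone (scaled to the tighter of potassium/protein) and each pair with both constraints tight.
avocado only: max(2417/624, 18/3) = 6 servings → $10.20.
brown rice only: max(2417/138, 18/5) = 17.51 servings → $8.76.
avocado + brown rice with both tight: 3.548 servings and 1.471 servings → $6.77.
So the least-cost plan costs $6.77.

$6.77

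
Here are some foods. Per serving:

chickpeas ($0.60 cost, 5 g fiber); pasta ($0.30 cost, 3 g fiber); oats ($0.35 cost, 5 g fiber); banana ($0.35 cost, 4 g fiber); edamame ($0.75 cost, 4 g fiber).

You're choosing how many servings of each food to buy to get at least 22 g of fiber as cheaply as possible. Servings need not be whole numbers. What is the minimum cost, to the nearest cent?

$1.54

Cost per g of fiber: oats $0.0700, banana $0.0875, pasta $0.1000, chickpeas $0.1200, edamame $0.1875.
With no serving limits, use only oats: 22 g / 5 g = 4.4 servings × $0.35 = $1.54.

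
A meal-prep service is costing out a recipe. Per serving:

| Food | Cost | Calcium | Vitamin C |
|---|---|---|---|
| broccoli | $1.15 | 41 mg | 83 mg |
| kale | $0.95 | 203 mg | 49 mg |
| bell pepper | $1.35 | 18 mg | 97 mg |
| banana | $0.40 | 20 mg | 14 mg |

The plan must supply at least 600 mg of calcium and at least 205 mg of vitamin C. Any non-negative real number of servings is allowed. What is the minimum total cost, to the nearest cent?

$3.60

For a min-cost LP with two ≥-constraints, a basic feasible solution has at most two positive variables.
broccoli only: max(600/41, 205/83) = 14.63 servings → $16.83.
kale only: max(600/203, 205/49) = 4.184 servings → $3.97.
bell pepper only: max(600/18, 205/97) = 33.33 servings → $45.00.
banana only: max(600/20, 205/14) = 30 servings → $12.00.
broccoli + kale with both tight: 0.8231 servings and 2.789 servings → $3.60.
broccoli + bell pepper: the both-tight solution has a negative serving — not a feasible corner.
broccoli + banana: the both-tight solution has a negative serving — not a feasible corner.
kale + bell pepper with both tight: 2.898 servings and 0.6494 servings → $3.63.
kale + banana with both tight: 2.309 servings and 6.56 servings → $4.82.
bell pepper + banana: intersection lies outside the first quadrant.
Cheapest feasible corner: $3.60.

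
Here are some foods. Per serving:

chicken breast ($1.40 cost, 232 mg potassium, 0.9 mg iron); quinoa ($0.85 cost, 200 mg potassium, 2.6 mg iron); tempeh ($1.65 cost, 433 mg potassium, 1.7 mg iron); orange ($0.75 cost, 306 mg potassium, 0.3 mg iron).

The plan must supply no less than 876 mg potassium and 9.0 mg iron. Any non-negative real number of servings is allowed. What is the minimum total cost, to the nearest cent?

Check every corner: each single food scaled to meet both minima, and each pair solved so both constraints bind.
chicken breast only: max(876/232, 9.0/0.9) = 10 servings → $14.00.
quinoa only: max(876/200, 9.0/2.6) = 4.38 servings → $3.72.
tempeh only: max(876/433, 9.0/1.7) = 5.294 servings → $8.74.
orange only: max(876/306, 9.0/0.3) = 30 servings → $22.50.
chicken breast + quinoa with both tight: 1.129 servings and 3.071 servings → $4.19.
chicken breast + tempeh: intersection lies outside the first quadrant.
chicken breast + orange: the both-tight solution has a negative serving — not a feasible corner.
quinoa + tempeh with both tight: 3.064 servings and 0.6078 servings → $3.61.
quinoa + orange with both tight: 3.387 servings and 0.6493 servings → $3.37.
tempeh + orange with both targets exact would need a negative amount; discard.
Cheapest feasible corner: $3.37.

$3.37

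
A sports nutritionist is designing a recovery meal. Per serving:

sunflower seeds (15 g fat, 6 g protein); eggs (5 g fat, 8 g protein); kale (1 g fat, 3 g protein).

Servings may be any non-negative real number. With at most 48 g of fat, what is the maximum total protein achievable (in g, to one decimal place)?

Protein per g fat: kale 3, eggs 1.6, sunflower seeds 0.4.
With no serving limits, spend the whole fat allowance on kale: 48 g / 1 g × 3 g = 144.0 g.

144.0 g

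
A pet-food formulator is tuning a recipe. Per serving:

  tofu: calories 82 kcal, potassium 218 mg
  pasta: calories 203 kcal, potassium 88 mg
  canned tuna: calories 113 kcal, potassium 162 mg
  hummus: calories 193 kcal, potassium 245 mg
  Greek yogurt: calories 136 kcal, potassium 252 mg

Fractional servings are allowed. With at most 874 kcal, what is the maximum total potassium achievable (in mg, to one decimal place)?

2323.6 mg

Potassium per kcal: tofu 2.659, Greek yogurt 1.853, canned tuna 1.434, hummus 1.269, pasta 0.4335.
With no serving limits, spend the whole calories allowance on tofu: 874 kcal / 82 kcal × 218 mg = 2323.6 mg.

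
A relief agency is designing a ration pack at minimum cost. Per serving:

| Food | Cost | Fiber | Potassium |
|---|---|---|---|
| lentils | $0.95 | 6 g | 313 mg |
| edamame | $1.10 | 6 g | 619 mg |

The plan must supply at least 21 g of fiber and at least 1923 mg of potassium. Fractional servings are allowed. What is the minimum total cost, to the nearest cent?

The cheapest plan sits at a corner of the feasible region — with two constraints it uses at most two foods.
lentils only: max(21/6, 1923/313) = 6.144 servings → $5.84.
edamame only: max(21/6, 1923/619) = 3.5 servings → $3.85.
lentils + edamame with both tight: 0.7958 servings and 2.704 servings → $3.73.
The minimum over all feasible corners is $3.73.

$3.73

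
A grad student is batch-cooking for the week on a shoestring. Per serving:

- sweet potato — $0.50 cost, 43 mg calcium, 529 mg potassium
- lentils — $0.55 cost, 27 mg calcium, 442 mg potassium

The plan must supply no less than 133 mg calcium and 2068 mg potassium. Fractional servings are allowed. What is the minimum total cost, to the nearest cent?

A basic optimal solution has at most two foods positive. Try each food alone and each pair with both targets met exactly.
sweet potato only: max(133/43, 2068/529) = 3.909 servings → $1.95.
lentils only: max(133/27, 2068/442) = 4.926 servings → $2.71.
sweet potato + lentils with both tight: 0.6246 servings and 3.931 servings → $2.47.
Cheapest feasible corner: $1.95.

$1.95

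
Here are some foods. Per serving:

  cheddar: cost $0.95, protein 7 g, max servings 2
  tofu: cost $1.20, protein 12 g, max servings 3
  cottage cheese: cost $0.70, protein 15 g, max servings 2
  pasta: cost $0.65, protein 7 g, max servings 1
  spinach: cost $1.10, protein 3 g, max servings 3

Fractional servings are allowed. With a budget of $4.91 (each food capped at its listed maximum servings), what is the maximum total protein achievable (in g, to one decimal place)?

65.6 g

Protein per dollar: cottage cheese 21.43, pasta 10.77, tofu 10, cheddar 7.368, spinach 2.727.
Take 2 servings of cottage cheese: spends $1.40, +30.0 g protein (running total 30.0 g).
Take 1 serving of pasta: spends $0.65, +7.0 g protein (running total 37.0 g).
Take 2.383 servings of tofu: spends $2.86, +28.6 g protein (running total 65.6 g).
Greedy by best ratio exhausts the cost allowance optimally: 65.6 g.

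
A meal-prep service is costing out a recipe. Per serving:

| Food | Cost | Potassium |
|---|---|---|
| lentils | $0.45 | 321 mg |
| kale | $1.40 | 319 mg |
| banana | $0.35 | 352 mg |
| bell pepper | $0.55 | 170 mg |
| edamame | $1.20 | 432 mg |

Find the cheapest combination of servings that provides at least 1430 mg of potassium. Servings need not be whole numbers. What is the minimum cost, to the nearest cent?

$1.42

Cost per mg of potassium: banana $0.0010, lentils $0.0014, edamame $0.0028, bell pepper $0.0032, kale $0.0044.
With no serving limits, use only banana: 1430 mg / 352 mg = 4.062 servings × $0.35 = $1.42.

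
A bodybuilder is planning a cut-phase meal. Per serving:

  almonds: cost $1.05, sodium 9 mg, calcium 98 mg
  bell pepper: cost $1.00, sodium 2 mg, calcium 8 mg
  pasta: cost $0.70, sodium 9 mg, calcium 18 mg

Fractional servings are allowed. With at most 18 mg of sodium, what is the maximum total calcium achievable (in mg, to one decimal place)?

Calcium per mg sodium: almonds 10.89, bell pepper 4, pasta 2.
With no serving limits, spend the whole sodium allowance on almonds: 18 mg / 9 mg × 98 mg = 196.0 mg.

196.0 mg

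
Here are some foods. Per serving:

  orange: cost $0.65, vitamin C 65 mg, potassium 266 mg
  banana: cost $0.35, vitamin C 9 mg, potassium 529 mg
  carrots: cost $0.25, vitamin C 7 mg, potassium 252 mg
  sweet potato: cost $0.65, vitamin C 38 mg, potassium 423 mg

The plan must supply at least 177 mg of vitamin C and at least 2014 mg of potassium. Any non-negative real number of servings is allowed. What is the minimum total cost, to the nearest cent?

The cheapest plan sits at a corner of the feasible region — with two constraints it uses at most two foods.
orange only: max(177/65, 2014/266) = 7.571 servings → $4.92.
banana only: max(177/9, 2014/529) = 19.67 servings → $6.88.
carrots only: max(177/7, 2014/252) = 25.29 servings → $6.32.
sweet potato only: max(177/38, 2014/423) = 4.761 servings → $3.09.
orange + banana with both tight: 2.36 servings and 2.62 servings → $2.45.
orange + carrots with both tight: 2.101 servings and 5.774 servings → $2.81.
orange + sweet potato: intersection lies outside the first quadrant.
banana + carrots with both targets exact would need a negative amount; discard.
banana + sweet potato with both tight: 0.1019 servings and 4.634 servings → $3.05.
carrots + sweet potato with both tight: 0.2511 servings and 4.612 servings → $3.06.
The minimum over all feasible corners is $2.45.

$2.45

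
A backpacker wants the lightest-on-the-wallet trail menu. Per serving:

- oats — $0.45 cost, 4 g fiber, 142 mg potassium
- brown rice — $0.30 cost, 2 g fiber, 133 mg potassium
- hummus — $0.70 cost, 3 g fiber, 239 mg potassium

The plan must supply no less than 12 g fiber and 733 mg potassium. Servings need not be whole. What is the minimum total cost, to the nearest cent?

$1.72

Minimising a linear cost over {fiber ≥ 12, potassium ≥ 733, servings ≥ 0} — the optimum is at a vertex, using one or two foods.
oats only: max(12/4, 733/142) = 5.162 servings → $2.32.
brown rice only: max(12/2, 733/133) = 6 servings → $1.80.
hummus only: max(12/3, 733/239) = 4 servings → $2.80.
oats + brown rice with both tight: 0.5242 servings and 4.952 servings → $1.72.
oats + hummus with both tight: 1.262 servings and 2.317 servings → $2.19.
brown rice + hummus with both targets exact would need a negative amount; discard.
Cheapest feasible corner: $1.72.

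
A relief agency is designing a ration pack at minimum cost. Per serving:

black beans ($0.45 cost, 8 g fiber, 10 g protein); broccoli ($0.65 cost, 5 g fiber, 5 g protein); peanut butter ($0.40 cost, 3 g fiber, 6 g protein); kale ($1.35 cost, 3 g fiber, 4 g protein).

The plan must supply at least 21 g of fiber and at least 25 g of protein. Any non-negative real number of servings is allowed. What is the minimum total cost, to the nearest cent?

$1.18

For a min-cost LP with two ≥-constraints, a basic feasible solution has at most two positive variables.
black beans only: max(21/8, 25/10) = 2.625 servings → $1.18.
broccoli only: max(21/5, 25/5) = 5 servings → $3.25.
peanut butter only: max(21/3, 25/6) = 7 servings → $2.80.
kale only: max(21/3, 25/4) = 7 servings → $9.45.
black beans + broccoli with both tight: 2 servings and 1 serving → $1.55.
black beans + peanut butter: intersection lies outside the first quadrant.
black beans + kale: the both-tight solution has a negative serving — not a feasible corner.
broccoli + peanut butter with both tight: 3.4 servings and 1.333 servings → $2.74.
broccoli + kale with both tight: 1.8 servings and 4 servings → $6.57.
peanut butter + kale: the both-tight solution has a negative serving — not a feasible corner.
So the least-cost plan costs $1.18.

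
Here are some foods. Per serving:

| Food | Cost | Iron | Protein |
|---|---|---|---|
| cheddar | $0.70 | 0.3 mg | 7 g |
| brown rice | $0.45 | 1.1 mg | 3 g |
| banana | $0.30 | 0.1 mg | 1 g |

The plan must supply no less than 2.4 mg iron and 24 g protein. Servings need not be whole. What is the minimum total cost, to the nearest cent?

Compare the cost at each extreme point of the feasible region.
cheddar only: max(2.4/0.3, 24/7) = 8 servings → $5.60.
brown rice only: max(2.4/1.1, 24/3) = 8 servings → $3.60.
banana only: max(2.4/0.1, 24/1) = 24 servings → $7.20.
cheddar + brown rice with both tight: 2.824 servings and 1.412 servings → $2.61.
cheddar + banana with both tight: 0 servings and 24 servings → $7.20.
brown rice + banana with both tight: 0 servings and 24 servings → $7.20.
The minimum over all feasible corners is $2.61.

$2.61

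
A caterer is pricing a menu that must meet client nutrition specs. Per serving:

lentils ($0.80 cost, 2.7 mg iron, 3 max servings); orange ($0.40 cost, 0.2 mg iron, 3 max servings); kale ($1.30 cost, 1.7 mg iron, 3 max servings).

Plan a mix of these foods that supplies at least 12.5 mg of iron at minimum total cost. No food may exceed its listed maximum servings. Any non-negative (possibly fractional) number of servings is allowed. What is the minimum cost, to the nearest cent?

Cost per mg of iron: lentils $0.2963, kale $0.7647, orange $2.0000.
Take 3 servings of lentils: +8.1 mg iron for $2.40 (total $2.40, still need 4.4 mg).
Take 2.588 servings of kale: +4.4 mg iron for $3.36 (total $5.76, still need 0.0 mg).
Greedy by cheapest-per-mg is optimal for a single linear constraint, so the minimum cost is $5.76.

$5.76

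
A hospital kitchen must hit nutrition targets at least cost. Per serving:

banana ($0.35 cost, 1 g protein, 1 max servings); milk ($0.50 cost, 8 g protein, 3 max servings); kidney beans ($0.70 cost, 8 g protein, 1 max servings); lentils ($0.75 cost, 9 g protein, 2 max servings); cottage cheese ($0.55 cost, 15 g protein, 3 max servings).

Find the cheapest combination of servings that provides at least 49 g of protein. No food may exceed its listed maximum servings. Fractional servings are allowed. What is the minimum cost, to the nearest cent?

$1.90

Cost per g of protein: cottage cheese $0.0367, milk $0.0625, lentils $0.0833, kidney beans $0.0875, banana $0.3500.
Take 3 servings of cottage cheese: +45.0 g protein for $1.65 (total $1.65, still need 4.0 g).
Take 0.5 servings of milk: +4.0 g protein for $0.25 (total $1.90, still need 0.0 g).
Filling from the cheapest source first is optimal under one linear minimum: $1.90.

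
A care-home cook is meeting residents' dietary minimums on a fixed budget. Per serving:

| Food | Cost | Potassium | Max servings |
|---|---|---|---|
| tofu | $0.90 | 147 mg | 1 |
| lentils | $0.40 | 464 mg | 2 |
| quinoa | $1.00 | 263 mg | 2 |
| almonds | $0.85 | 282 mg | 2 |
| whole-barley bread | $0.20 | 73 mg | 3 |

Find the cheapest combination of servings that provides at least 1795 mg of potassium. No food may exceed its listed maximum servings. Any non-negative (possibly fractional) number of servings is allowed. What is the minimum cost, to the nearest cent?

$3.42

Cost per mg of potassium: lentils $0.0009, whole-barley bread $0.0027, almonds $0.0030, quinoa $0.0038, tofu $0.0061.
Take 2 servings of lentils: +928.0 mg potassium for $0.80 (total $0.80, still need 867.0 mg).
Take 3 servings of whole-barley bread: +219.0 mg potassium for $0.60 (total $1.40, still need 648.0 mg).
Take 2 servings of almonds: +564.0 mg potassium for $1.70 (total $3.10, still need 84.0 mg).
Take 0.3194 servings of quinoa: +84.0 mg potassium for $0.32 (total $3.42, still need 0.0 mg).
Filling from the cheapest source first is optimal under one linear minimum: $3.42.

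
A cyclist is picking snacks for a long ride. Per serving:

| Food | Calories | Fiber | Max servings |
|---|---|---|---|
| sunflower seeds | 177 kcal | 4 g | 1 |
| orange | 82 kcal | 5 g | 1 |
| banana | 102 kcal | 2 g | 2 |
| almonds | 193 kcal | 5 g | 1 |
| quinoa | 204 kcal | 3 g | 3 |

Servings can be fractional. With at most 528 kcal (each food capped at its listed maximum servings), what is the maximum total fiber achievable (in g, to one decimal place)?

15.5 g

Fiber per kcal: orange 0.06098, almonds 0.02591, sunflower seeds 0.0226, banana 0.01961, quinoa 0.01471.
Take 1 serving of orange: uses 82 kcal, +5.0 g fiber (running total 5.0 g).
Take 1 serving of almonds: uses 193 kcal, +5.0 g fiber (running total 10.0 g).
Take 1 serving of sunflower seeds: uses 177 kcal, +4.0 g fiber (running total 14.0 g).
Take 0.7451 servings of banana: uses 76 kcal, +1.5 g fiber (running total 15.5 g).
Filling greedily by fiber-per-kcal is optimal for one linear limit, giving 15.5 g.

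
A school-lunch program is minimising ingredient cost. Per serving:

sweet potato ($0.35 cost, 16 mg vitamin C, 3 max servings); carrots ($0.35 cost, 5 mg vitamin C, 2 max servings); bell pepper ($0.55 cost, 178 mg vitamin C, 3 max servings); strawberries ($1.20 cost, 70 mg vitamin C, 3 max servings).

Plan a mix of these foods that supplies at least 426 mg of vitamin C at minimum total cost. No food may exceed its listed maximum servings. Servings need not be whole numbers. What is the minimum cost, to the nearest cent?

$1.32

Cost per mg of vitamin C: bell pepper $0.0031, strawberries $0.0171, sweet potato $0.0219, carrots $0.0700.
Take 2.393 servings of bell pepper: +426.0 mg vitamin C for $1.32 (total $1.32, still need 0.0 mg).
Filling from the cheapest source first is optimal under one linear minimum: $1.32.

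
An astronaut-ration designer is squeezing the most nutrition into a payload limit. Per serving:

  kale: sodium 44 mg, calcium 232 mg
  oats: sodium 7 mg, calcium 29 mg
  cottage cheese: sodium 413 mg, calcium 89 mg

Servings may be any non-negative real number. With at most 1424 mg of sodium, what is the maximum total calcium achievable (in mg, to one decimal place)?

7508.4 mg

Calcium per mg sodium: kale 5.273, oats 4.143, cottage cheese 0.2155.
With no serving limits, spend the whole sodium allowance on kale: 1424 mg / 44 mg × 232 mg = 7508.4 mg.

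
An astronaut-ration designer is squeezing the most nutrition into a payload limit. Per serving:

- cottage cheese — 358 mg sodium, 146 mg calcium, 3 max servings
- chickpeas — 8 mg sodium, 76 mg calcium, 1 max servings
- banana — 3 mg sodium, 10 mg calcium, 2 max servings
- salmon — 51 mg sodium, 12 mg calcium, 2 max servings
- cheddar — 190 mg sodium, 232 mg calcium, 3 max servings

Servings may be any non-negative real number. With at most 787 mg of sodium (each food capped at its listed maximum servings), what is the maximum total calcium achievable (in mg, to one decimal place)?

Calcium per mg sodium: chickpeas 9.5, banana 3.333, cheddar 1.221, cottage cheese 0.4078, salmon 0.2353.
Take 1 serving of chickpeas: uses 8 mg sodium, +76.0 mg calcium (running total 76.0 mg).
Take 2 servings of banana: uses 6 mg sodium, +20.0 mg calcium (running total 96.0 mg).
Take 3 servings of cheddar: uses 570 mg sodium, +696.0 mg calcium (running total 792.0 mg).
Take 0.567 servings of cottage cheese: uses 203 mg sodium, +82.8 mg calcium (running total 874.8 mg).
Greedy by best ratio exhausts the sodium allowance optimally: 874.8 mg.

874.8 mg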